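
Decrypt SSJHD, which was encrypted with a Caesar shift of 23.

VVMKG

S(18): 18−23=-5≡21 → V
S(18): 18−23=-5≡21 → V
J(9): 9−23=-14≡12 → M
H(7): 7−23=-16≡10 → K
D(3): 3−23=-20≡6 → G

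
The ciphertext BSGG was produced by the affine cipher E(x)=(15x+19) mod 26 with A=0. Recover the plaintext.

ETNN

The inverse of 15 mod 26 is 7, since 15·7=105≡1. Apply D(y)=7·(y−19) mod 26:
B(1): 7·(1−19)=-126≡4 → E
S(18): 7·(18−19)=-7≡19 → T
G(6): 7·(6−19)=-91≡13 → N
G(6): 7·(6−19)=-91≡13 → N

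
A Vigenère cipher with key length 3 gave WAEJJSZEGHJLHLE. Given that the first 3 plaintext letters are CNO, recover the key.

Subtract each crib letter from the matching ciphertext letter (mod 26):
W(22)−C(2)=20 → U
A(0)−N(13)=-13≡13 → N
E(4)−O(14)=-10≡16 → Q

UNQ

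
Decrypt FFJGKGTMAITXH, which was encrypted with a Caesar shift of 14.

RRVSWSFYMUFJT

F(5): 5−14=-9≡17 → R
F(5): 5−14=-9≡17 → R
J(9): 9−14=-5≡21 → V
G(6): 6−14=-8≡18 → S
K(10): 10−14=-4≡22 → W
G(6): 6−14=-8≡18 → S
T(19): 19−14=5 → F
M(12): 12−14=-2≡24 → Y
A(0): 0−14=-14≡12 → M
I(8): 8−14=-6≡20 → U
T(19): 19−14=5 → F
X(23): 23−14=9 → J
H(7): 7−14=-7≡19 → T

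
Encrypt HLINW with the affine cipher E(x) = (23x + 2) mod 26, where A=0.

H(7): 23·7+2=163≡7 → H
L(11): 23·11+2=255≡21 → V
I(8): 23·8+2=186≡4 → E
N(13): 23·13+2=301≡15 → P
W(22): 23·22+2=508≡14 → O

HVEPO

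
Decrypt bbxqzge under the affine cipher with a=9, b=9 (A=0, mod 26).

The inverse of 9 mod 26 is 3, since 9·3=27≡1. Apply D(y)=3·(y−9) mod 26:
b(1): 3·(1−9)=-24≡2 → c
b(1): 3·(1−9)=-24≡2 → c
x(23): 3·(23−9)=42≡16 → q
q(16): 3·(16−9)=21 → v
z(25): 3·(25−9)=48≡22 → w
g(6): 3·(6−9)=-9≡17 → r
e(4): 3·(4−9)=-15≡11 → l

ccqvwrl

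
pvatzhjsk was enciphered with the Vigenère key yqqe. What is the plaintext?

rfkpbrtom

Repeat the key across the ciphertext: yqqeyqqey
p(15)−y(24): -9≡17 → r
v(21)−q(16): 5 → f
a(0)−q(16): -16≡10 → k
t(19)−e(4): 15 → p
z(25)−y(24): 1 → b
h(7)−q(16): -9≡17 → r
j(9)−q(16): -7≡19 → t
s(18)−e(4): 14 → o
k(10)−y(24): -14≡12 → m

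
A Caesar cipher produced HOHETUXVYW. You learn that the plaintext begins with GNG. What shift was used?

From the crib: H(7)−G(6)=1, so the shift is 1.

1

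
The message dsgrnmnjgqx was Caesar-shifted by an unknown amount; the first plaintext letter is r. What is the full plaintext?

From the crib: d(3)−r(17)=-14≡12, so the shift is 12.
Subtract 12 from each ciphertext letter:
d(3): 3−12=-9≡17 → r
s(18): 18−12=6 → g
g(6): 6−12=-6≡20 → u
r(17): 17−12=5 → f
n(13): 13−12=1 → b
m(12): 12−12=0 → a
n(13): 13−12=1 → b
j(9): 9−12=-3≡23 → x
g(6): 6−12=-6≡20 → u
q(16): 16−12=4 → e
x(23): 23−12=11 → l

rgufbabxuel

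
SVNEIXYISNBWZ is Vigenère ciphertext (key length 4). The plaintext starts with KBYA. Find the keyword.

Subtract each crib letter from the matching ciphertext letter (mod 26):
S(18)−K(10)=8 → I
V(21)−B(1)=20 → U
N(13)−Y(24)=-11≡15 → P
E(4)−A(0)=4 → E

IUPE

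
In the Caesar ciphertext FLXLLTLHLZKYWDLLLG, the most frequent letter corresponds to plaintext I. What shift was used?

3

The most frequent ciphertext letter is L (appears 8 times).
L is position 11; I is position 8.
Shift = 3.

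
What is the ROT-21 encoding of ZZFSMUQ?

Z(25): 25+21=46≡20 → U
Z(25): 25+21=46≡20 → U
F(5): 5+21=26≡0 → A
S(18): 18+21=39≡13 → N
M(12): 12+21=33≡7 → H
U(20): 20+21=41≡15 → P
Q(16): 16+21=37≡11 → L

UUANHPL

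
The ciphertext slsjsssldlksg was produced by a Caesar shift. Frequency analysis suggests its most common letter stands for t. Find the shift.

25

The most frequent ciphertext letter is s (appears 6 times).
s is position 18; t is position 19.
Shift = -1≡25.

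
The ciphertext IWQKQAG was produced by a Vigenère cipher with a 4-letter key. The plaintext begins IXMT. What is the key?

AZER

Subtract each crib letter from the matching ciphertext letter (mod 26):
I(8)−I(8)=0 → A
W(22)−X(23)=-1≡25 → Z
Q(16)−M(12)=4 → E
K(10)−T(19)=-9≡17 → R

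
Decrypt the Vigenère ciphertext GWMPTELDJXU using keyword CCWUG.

Repeat the key across the ciphertext: CCWUGCCWUGC
G(6)−C(2): 4 → E
W(22)−C(2): 20 → U
M(12)−W(22): -10≡16 → Q
P(15)−U(20): -5≡21 → V
T(19)−G(6): 13 → N
E(4)−C(2): 2 → C
L(11)−C(2): 9 → J
D(3)−W(22): -19≡7 → H
J(9)−U(20): -11≡15 → P
X(23)−G(6): 17 → R
U(20)−C(2): 18 → S

EUQVNCJHPRS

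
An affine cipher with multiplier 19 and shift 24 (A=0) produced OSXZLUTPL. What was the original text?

The inverse of 19 mod 26 is 11, since 19·11=209≡1. Apply D(y)=11·(y−24) mod 26:
O(14): 11·(14−24)=-110≡20 → U
S(18): 11·(18−24)=-66≡12 → M
X(23): 11·(23−24)=-11≡15 → P
Z(25): 11·(25−24)=11 → L
L(11): 11·(11−24)=-143≡13 → N
U(20): 11·(20−24)=-44≡8 → I
T(19): 11·(19−24)=-55≡23 → X
P(15): 11·(15−24)=-99≡5 → F
L(11): 11·(11−24)=-143≡13 → N

UMPLNIXFN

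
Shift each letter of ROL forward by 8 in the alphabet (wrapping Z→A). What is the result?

ZWT

R(17): 17+8=25 → Z
O(14): 14+8=22 → W
L(11): 11+8=19 → T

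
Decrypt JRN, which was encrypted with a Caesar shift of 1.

IQM

J(9): 9−1=8 → I
R(17): 17−1=16 → Q
N(13): 13−1=12 → M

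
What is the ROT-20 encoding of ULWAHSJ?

U(20): 20+20=40≡14 → O
L(11): 11+20=31≡5 → F
W(22): 22+20=42≡16 → Q
A(0): 0+20=20 → U
H(7): 7+20=27≡1 → B
S(18): 18+20=38≡12 → M
J(9): 9+20=29≡3 → D

OFQUBMD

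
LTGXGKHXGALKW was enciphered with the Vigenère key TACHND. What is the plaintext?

STEQTHOXETYHD

Repeat the key across the ciphertext: TACHNDTACHNDT
L(11)−T(19): -8≡18 → S
T(19)−A(0): 19 → T
G(6)−C(2): 4 → E
X(23)−H(7): 16 → Q
G(6)−N(13): -7≡19 → T
K(10)−D(3): 7 → H
H(7)−T(19): -12≡14 → O
X(23)−A(0): 23 → X
G(6)−C(2): 4 → E
A(0)−H(7): -7≡19 → T
L(11)−N(13): -2≡24 → Y
K(10)−D(3): 7 → H
W(22)−T(19): 3 → D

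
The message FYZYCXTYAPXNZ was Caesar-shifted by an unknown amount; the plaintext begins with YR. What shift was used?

From the crib: F(5)−Y(24)=-19≡7, so the shift is 7.

7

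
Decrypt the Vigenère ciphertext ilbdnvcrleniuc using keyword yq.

Repeat the key across the ciphertext: yqyqyqyqyqyqyq
i(8)−y(24): -16≡10 → k
l(11)−q(16): -5≡21 → v
b(1)−y(24): -23≡3 → d
d(3)−q(16): -13≡13 → n
n(13)−y(24): -11≡15 → p
v(21)−q(16): 5 → f
c(2)−y(24): -22≡4 → e
r(17)−q(16): 1 → b
l(11)−y(24): -13≡13 → n
e(4)−q(16): -12≡14 → o
n(13)−y(24): -11≡15 → p
i(8)−q(16): -8≡18 → s
u(20)−y(24): -4≡22 → w
c(2)−q(16): -14≡12 → m

kvdnpfebnopswm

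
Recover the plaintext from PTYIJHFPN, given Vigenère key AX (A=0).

PWYLJKFSN

Repeat the key across the ciphertext: AXAXAXAXA
P(15)−A(0): 15 → P
T(19)−X(23): -4≡22 → W
Y(24)−A(0): 24 → Y
I(8)−X(23): -15≡11 → L
J(9)−A(0): 9 → J
H(7)−X(23): -16≡10 → K
F(5)−A(0): 5 → F
P(15)−X(23): -8≡18 → S
N(13)−A(0): 13 → N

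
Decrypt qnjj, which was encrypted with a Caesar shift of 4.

mjff

q(16): 16−4=12 → m
n(13): 13−4=9 → j
j(9): 9−4=5 → f
j(9): 9−4=5 → f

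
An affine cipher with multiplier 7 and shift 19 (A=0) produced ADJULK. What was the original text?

The inverse of 7 mod 26 is 15, since 7·15=105≡1. Apply D(y)=15·(y−19) mod 26:
A(0): 15·(0−19)=-285≡1 → B
D(3): 15·(3−19)=-240≡20 → U
J(9): 15·(9−19)=-150≡6 → G
U(20): 15·(20−19)=15 → P
L(11): 15·(11−19)=-120≡10 → K
K(10): 15·(10−19)=-135≡21 → V

BUGPKV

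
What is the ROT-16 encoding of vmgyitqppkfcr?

v(21): 21+16=37≡11 → l
m(12): 12+16=28≡2 → c
g(6): 6+16=22 → w
y(24): 24+16=40≡14 → o
i(8): 8+16=24 → y
t(19): 19+16=35≡9 → j
q(16): 16+16=32≡6 → g
p(15): 15+16=31≡5 → f
p(15): 15+16=31≡5 → f
k(10): 10+16=26≡0 → a
f(5): 5+16=21 → v
c(2): 2+16=18 → s
r(17): 17+16=33≡7 → h

lcwoyjgffavsh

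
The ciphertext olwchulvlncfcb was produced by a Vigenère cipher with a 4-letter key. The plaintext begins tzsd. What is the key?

Subtract each crib letter from the matching ciphertext letter (mod 26):
o(14)−t(19)=-5≡21 → v
l(11)−z(25)=-14≡12 → m
w(22)−s(18)=4 → e
c(2)−d(3)=-1≡25 → z

vmez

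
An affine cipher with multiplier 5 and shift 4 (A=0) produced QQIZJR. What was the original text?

The inverse of 5 mod 26 is 21, since 5·21=105≡1. Apply D(y)=21·(y−4) mod 26:
Q(16): 21·(16−4)=252≡18 → S
Q(16): 21·(16−4)=252≡18 → S
I(8): 21·(8−4)=84≡6 → G
Z(25): 21·(25−4)=441≡25 → Z
J(9): 21·(9−4)=105≡1 → B
R(17): 21·(17−4)=273≡13 → N

SSGZBN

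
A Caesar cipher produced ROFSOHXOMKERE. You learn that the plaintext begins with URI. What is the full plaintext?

URIVRKARPNHUH

From the crib: R(17)−U(20)=-3≡23, so the shift is 23.
Subtract 23 from each ciphertext letter:
R(17): 17−23=-6≡20 → U
O(14): 14−23=-9≡17 → R
F(5): 5−23=-18≡8 → I
S(18): 18−23=-5≡21 → V
O(14): 14−23=-9≡17 → R
H(7): 7−23=-16≡10 → K
X(23): 23−23=0 → A
O(14): 14−23=-9≡17 → R
M(12): 12−23=-11≡15 → P
K(10): 10−23=-13≡13 → N
E(4): 4−23=-19≡7 → H
R(17): 17−23=-6≡20 → U
E(4): 4−23=-19≡7 → H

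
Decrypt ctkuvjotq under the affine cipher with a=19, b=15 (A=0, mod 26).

nsxdompsl

The inverse of 19 mod 26 is 11, since 19·11=209≡1. Apply D(y)=11·(y−15) mod 26:
c(2): 11·(2−15)=-143≡13 → n
t(19): 11·(19−15)=44≡18 → s
k(10): 11·(10−15)=-55≡23 → x
u(20): 11·(20−15)=55≡3 → d
v(21): 11·(21−15)=66≡14 → o
j(9): 11·(9−15)=-66≡12 → m
o(14): 11·(14−15)=-11≡15 → p
t(19): 11·(19−15)=44≡18 → s
q(16): 11·(16−15)=11 → l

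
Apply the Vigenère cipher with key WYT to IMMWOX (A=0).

EKFSMQ

Repeat the key across the message: WYTWYT
I(8)+W(22): 30≡4 → E
M(12)+Y(24): 36≡10 → K
M(12)+T(19): 31≡5 → F
W(22)+W(22): 44≡18 → S
O(14)+Y(24): 38≡12 → M
X(23)+T(19): 42≡16 → Q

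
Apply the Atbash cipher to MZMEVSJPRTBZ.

M(12) → N(13)
Z(25) → A(0)
M(12) → N(13)
E(4) → V(21)
V(21) → E(4)
S(18) → H(7)
J(9) → Q(16)
P(15) → K(10)
R(17) → I(8)
T(19) → G(6)
B(1) → Y(24)
Z(25) → A(0)

NANVEHQKIGYA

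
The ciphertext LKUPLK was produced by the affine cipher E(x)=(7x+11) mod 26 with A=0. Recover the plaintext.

The inverse of 7 mod 26 is 15, since 7·15=105≡1. Apply D(y)=15·(y−11) mod 26:
L(11): 15·(11−11)=0 → A
K(10): 15·(10−11)=-15≡11 → L
U(20): 15·(20−11)=135≡5 → F
P(15): 15·(15−11)=60≡8 → I
L(11): 15·(11−11)=0 → A
K(10): 15·(10−11)=-15≡11 → L

ALFIAL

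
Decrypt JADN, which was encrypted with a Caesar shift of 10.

ZQTD

J(9): 9−10=-1≡25 → Z
A(0): 0−10=-10≡16 → Q
D(3): 3−10=-7≡19 → T
N(13): 13−10=3 → D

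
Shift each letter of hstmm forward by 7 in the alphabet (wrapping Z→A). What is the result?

h(7): 7+7=14 → o
s(18): 18+7=25 → z
t(19): 19+7=26≡0 → a
m(12): 12+7=19 → t
m(12): 12+7=19 → t

ozatt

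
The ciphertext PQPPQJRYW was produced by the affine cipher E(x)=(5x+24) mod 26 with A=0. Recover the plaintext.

TOTTOXJAK

The inverse of 5 mod 26 is 21, since 5·21=105≡1. Apply D(y)=21·(y−24) mod 26:
P(15): 21·(15−24)=-189≡19 → T
Q(16): 21·(16−24)=-168≡14 → O
P(15): 21·(15−24)=-189≡19 → T
P(15): 21·(15−24)=-189≡19 → T
Q(16): 21·(16−24)=-168≡14 → O
J(9): 21·(9−24)=-315≡23 → X
R(17): 21·(17−24)=-147≡9 → J
Y(24): 21·(24−24)=0 → A
W(22): 21·(22−24)=-42≡10 → K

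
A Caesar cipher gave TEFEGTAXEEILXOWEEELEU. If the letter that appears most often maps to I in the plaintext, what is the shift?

The most frequent ciphertext letter is E (appears 8 times).
E is position 4; I is position 8.
Shift = -4≡22.

22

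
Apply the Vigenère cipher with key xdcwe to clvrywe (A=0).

zoxncth

Repeat the key across the message: xdcwexd
c(2)+x(23): 25 → z
l(11)+d(3): 14 → o
v(21)+c(2): 23 → x
r(17)+w(22): 39≡13 → n
y(24)+e(4): 28≡2 → c
w(22)+x(23): 45≡19 → t
e(4)+d(3): 7 → h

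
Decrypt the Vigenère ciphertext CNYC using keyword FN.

Repeat the key across the ciphertext: FNFN
C(2)−F(5): -3≡23 → X
N(13)−N(13): 0 → A
Y(24)−F(5): 19 → T
C(2)−N(13): -11≡15 → P

XATP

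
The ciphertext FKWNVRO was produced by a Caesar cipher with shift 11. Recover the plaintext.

UZLCKGD

F(5): 5−11=-6≡20 → U
K(10): 10−11=-1≡25 → Z
W(22): 22−11=11 → L
N(13): 13−11=2 → C
V(21): 21−11=10 → K
R(17): 17−11=6 → G
O(14): 14−11=3 → D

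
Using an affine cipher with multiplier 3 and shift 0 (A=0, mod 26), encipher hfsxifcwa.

h(7): 3·7+0=21 → v
f(5): 3·5+0=15 → p
s(18): 3·18+0=54≡2 → c
x(23): 3·23+0=69≡17 → r
i(8): 3·8+0=24 → y
f(5): 3·5+0=15 → p
c(2): 3·2+0=6 → g
w(22): 3·22+0=66≡14 → o
a(0): 3·0+0=0 → a

vpcrypgoa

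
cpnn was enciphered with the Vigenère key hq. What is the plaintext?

vzgx

Repeat the key across the ciphertext: hqhq
c(2)−h(7): -5≡21 → v
p(15)−q(16): -1≡25 → z
n(13)−h(7): 6 → g
n(13)−q(16): -3≡23 → x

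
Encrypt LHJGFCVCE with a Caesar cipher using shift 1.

MIKHGDWDF

L(11): 11+1=12 → M
H(7): 7+1=8 → I
J(9): 9+1=10 → K
G(6): 6+1=7 → H
F(5): 5+1=6 → G
C(2): 2+1=3 → D
V(21): 21+1=22 → W
C(2): 2+1=3 → D
E(4): 4+1=5 → F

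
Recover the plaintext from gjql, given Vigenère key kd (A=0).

wggi

Repeat the key across the ciphertext: kdkd
g(6)−k(10): -4≡22 → w
j(9)−d(3): 6 → g
q(16)−k(10): 6 → g
l(11)−d(3): 8 → i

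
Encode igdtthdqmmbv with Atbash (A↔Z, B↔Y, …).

rtwggswjnnye

i(8) → r(17)
g(6) → t(19)
d(3) → w(22)
t(19) → g(6)
t(19) → g(6)
h(7) → s(18)
d(3) → w(22)
q(16) → j(9)
m(12) → n(13)
m(12) → n(13)
b(1) → y(24)
v(21) → e(4)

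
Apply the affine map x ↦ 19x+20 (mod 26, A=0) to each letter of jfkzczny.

j(9): 19·9+20=191≡9 → j
f(5): 19·5+20=115≡11 → l
k(10): 19·10+20=210≡2 → c
z(25): 19·25+20=495≡1 → b
c(2): 19·2+20=58≡6 → g
z(25): 19·25+20=495≡1 → b
n(13): 19·13+20=267≡7 → h
y(24): 19·24+20=476≡8 → i

jlcbgbhi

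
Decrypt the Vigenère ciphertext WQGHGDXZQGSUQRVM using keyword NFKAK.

JLWHWQSPQWFPGRLZ

Repeat the key across the ciphertext: NFKAKNFKAKNFKAKN
W(22)−N(13): 9 → J
Q(16)−F(5): 11 → L
G(6)−K(10): -4≡22 → W
H(7)−A(0): 7 → H
G(6)−K(10): -4≡22 → W
D(3)−N(13): -10≡16 → Q
X(23)−F(5): 18 → S
Z(25)−K(10): 15 → P
Q(16)−A(0): 16 → Q
G(6)−K(10): -4≡22 → W
S(18)−N(13): 5 → F
U(20)−F(5): 15 → P
Q(16)−K(10): 6 → G
R(17)−A(0): 17 → R
V(21)−K(10): 11 → L
M(12)−N(13): -1≡25 → Z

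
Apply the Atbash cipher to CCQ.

C(2) → X(23)
C(2) → X(23)
Q(16) → J(9)

XXJ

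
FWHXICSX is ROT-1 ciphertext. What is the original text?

F(5): 5−1=4 → E
W(22): 22−1=21 → V
H(7): 7−1=6 → G
X(23): 23−1=22 → W
I(8): 8−1=7 → H
C(2): 2−1=1 → B
S(18): 18−1=17 → R
X(23): 23−1=22 → W

EVGWHBRW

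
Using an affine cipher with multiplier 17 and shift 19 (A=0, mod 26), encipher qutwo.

fvedx

q(16): 17·16+19=291≡5 → f
u(20): 17·20+19=359≡21 → v
t(19): 17·19+19=342≡4 → e
w(22): 17·22+19=393≡3 → d
o(14): 17·14+19=257≡23 → x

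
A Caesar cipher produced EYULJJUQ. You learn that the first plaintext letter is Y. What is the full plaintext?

From the crib: E(4)−Y(24)=-20≡6, so the shift is 6.
Subtract 6 from each ciphertext letter:
E(4): 4−6=-2≡24 → Y
Y(24): 24−6=18 → S
U(20): 20−6=14 → O
L(11): 11−6=5 → F
J(9): 9−6=3 → D
J(9): 9−6=3 → D
U(20): 20−6=14 → O
Q(16): 16−6=10 → K

YSOFDDOK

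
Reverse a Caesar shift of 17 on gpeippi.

pynryyr

g(6): 6−17=-11≡15 → p
p(15): 15−17=-2≡24 → y
e(4): 4−17=-13≡13 → n
i(8): 8−17=-9≡17 → r
p(15): 15−17=-2≡24 → y
p(15): 15−17=-2≡24 → y
i(8): 8−17=-9≡17 → r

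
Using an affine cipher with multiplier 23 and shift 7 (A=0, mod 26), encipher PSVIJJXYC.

P(15): 23·15+7=352≡14 → O
S(18): 23·18+7=421≡5 → F
V(21): 23·21+7=490≡22 → W
I(8): 23·8+7=191≡9 → J
J(9): 23·9+7=214≡6 → G
J(9): 23·9+7=214≡6 → G
X(23): 23·23+7=536≡16 → Q
Y(24): 23·24+7=559≡13 → N
C(2): 23·2+7=53≡1 → B

OFWJGGQNB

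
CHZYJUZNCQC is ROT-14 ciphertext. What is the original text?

C(2): 2−14=-12≡14 → O
H(7): 7−14=-7≡19 → T
Z(25): 25−14=11 → L
Y(24): 24−14=10 → K
J(9): 9−14=-5≡21 → V
U(20): 20−14=6 → G
Z(25): 25−14=11 → L
N(13): 13−14=-1≡25 → Z
C(2): 2−14=-12≡14 → O
Q(16): 16−14=2 → C
C(2): 2−14=-12≡14 → O

OTLKVGLZOCO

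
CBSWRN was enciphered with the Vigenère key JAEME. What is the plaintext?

Repeat the key across the ciphertext: JAEMEJ
C(2)−J(9): -7≡19 → T
B(1)−A(0): 1 → B
S(18)−E(4): 14 → O
W(22)−M(12): 10 → K
R(17)−E(4): 13 → N
N(13)−J(9): 4 → E

TBOKNE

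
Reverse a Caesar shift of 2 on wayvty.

uywtrw

w(22): 22−2=20 → u
a(0): 0−2=-2≡24 → y
y(24): 24−2=22 → w
v(21): 21−2=19 → t
t(19): 19−2=17 → r
y(24): 24−2=22 → w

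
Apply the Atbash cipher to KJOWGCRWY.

K(10) → P(15)
J(9) → Q(16)
O(14) → L(11)
W(22) → D(3)
G(6) → T(19)
C(2) → X(23)
R(17) → I(8)
W(22) → D(3)
Y(24) → B(1)

PQLDTXIDB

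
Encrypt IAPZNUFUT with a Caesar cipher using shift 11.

TLAKYFQFE

I(8): 8+11=19 → T
A(0): 0+11=11 → L
P(15): 15+11=26≡0 → A
Z(25): 25+11=36≡10 → K
N(13): 13+11=24 → Y
U(20): 20+11=31≡5 → F
F(5): 5+11=16 → Q
U(20): 20+11=31≡5 → F
T(19): 19+11=30≡4 → E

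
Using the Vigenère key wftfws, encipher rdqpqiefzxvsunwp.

nijumaakscrkqspu

Repeat the key across the message: wftfwswftfwswftf
r(17)+w(22): 39≡13 → n
d(3)+f(5): 8 → i
q(16)+t(19): 35≡9 → j
p(15)+f(5): 20 → u
q(16)+w(22): 38≡12 → m
i(8)+s(18): 26≡0 → a
e(4)+w(22): 26≡0 → a
f(5)+f(5): 10 → k
z(25)+t(19): 44≡18 → s
x(23)+f(5): 28≡2 → c
v(21)+w(22): 43≡17 → r
s(18)+s(18): 36≡10 → k
u(20)+w(22): 42≡16 → q
n(13)+f(5): 18 → s
w(22)+t(19): 41≡15 → p
p(15)+f(5): 20 → u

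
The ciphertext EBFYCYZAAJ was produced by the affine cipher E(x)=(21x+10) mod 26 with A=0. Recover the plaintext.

The inverse of 21 mod 26 is 5, since 21·5=105≡1. Apply D(y)=5·(y−10) mod 26:
E(4): 5·(4−10)=-30≡22 → W
B(1): 5·(1−10)=-45≡7 → H
F(5): 5·(5−10)=-25≡1 → B
Y(24): 5·(24−10)=70≡18 → S
C(2): 5·(2−10)=-40≡12 → M
Y(24): 5·(24−10)=70≡18 → S
Z(25): 5·(25−10)=75≡23 → X
A(0): 5·(0−10)=-50≡2 → C
A(0): 5·(0−10)=-50≡2 → C
J(9): 5·(9−10)=-5≡21 → V

WHBSMSXCCV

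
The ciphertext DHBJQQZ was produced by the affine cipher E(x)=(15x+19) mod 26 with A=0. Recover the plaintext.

The inverse of 15 mod 26 is 7, since 15·7=105≡1. Apply D(y)=7·(y−19) mod 26:
D(3): 7·(3−19)=-112≡18 → S
H(7): 7·(7−19)=-84≡20 → U
B(1): 7·(1−19)=-126≡4 → E
J(9): 7·(9−19)=-70≡8 → I
Q(16): 7·(16−19)=-21≡5 → F
Q(16): 7·(16−19)=-21≡5 → F
Z(25): 7·(25−19)=42≡16 → Q

SUEIFFQ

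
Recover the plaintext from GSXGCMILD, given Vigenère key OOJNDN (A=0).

Repeat the key across the ciphertext: OOJNDNOOJ
G(6)−O(14): -8≡18 → S
S(18)−O(14): 4 → E
X(23)−J(9): 14 → O
G(6)−N(13): -7≡19 → T
C(2)−D(3): -1≡25 → Z
M(12)−N(13): -1≡25 → Z
I(8)−O(14): -6≡20 → U
L(11)−O(14): -3≡23 → X
D(3)−J(9): -6≡20 → U

SEOTZZUXU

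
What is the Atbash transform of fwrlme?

f(5) → u(20)
w(22) → d(3)
r(17) → i(8)
l(11) → o(14)
m(12) → n(13)
e(4) → v(21)

udionv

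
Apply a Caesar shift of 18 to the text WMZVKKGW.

W(22): 22+18=40≡14 → O
M(12): 12+18=30≡4 → E
Z(25): 25+18=43≡17 → R
V(21): 21+18=39≡13 → N
K(10): 10+18=28≡2 → C
K(10): 10+18=28≡2 → C
G(6): 6+18=24 → Y
W(22): 22+18=40≡14 → O

OERNCCYO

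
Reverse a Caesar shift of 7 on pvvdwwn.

ioowppg

p(15): 15−7=8 → i
v(21): 21−7=14 → o
v(21): 21−7=14 → o
d(3): 3−7=-4≡22 → w
w(22): 22−7=15 → p
w(22): 22−7=15 → p
n(13): 13−7=6 → g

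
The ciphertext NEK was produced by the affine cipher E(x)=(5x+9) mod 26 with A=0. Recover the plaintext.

GZV

The inverse of 5 mod 26 is 21, since 5·21=105≡1. Apply D(y)=21·(y−9) mod 26:
N(13): 21·(13−9)=84≡6 → G
E(4): 21·(4−9)=-105≡25 → Z
K(10): 21·(10−9)=21 → V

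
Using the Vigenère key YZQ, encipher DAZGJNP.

Repeat the key across the message: YZQYZQY
D(3)+Y(24): 27≡1 → B
A(0)+Z(25): 25 → Z
Z(25)+Q(16): 41≡15 → P
G(6)+Y(24): 30≡4 → E
J(9)+Z(25): 34≡8 → I
N(13)+Q(16): 29≡3 → D
P(15)+Y(24): 39≡13 → N

BZPEIDN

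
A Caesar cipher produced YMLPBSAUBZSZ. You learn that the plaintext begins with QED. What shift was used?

From the crib: Y(24)−Q(16)=8, so the shift is 8.

8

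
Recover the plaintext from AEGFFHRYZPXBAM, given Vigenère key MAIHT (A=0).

OEYYMVRQSWLBSF

Repeat the key across the ciphertext: MAIHTMAIHTMAIH
A(0)−M(12): -12≡14 → O
E(4)−A(0): 4 → E
G(6)−I(8): -2≡24 → Y
F(5)−H(7): -2≡24 → Y
F(5)−T(19): -14≡12 → M
H(7)−M(12): -5≡21 → V
R(17)−A(0): 17 → R
Y(24)−I(8): 16 → Q
Z(25)−H(7): 18 → S
P(15)−T(19): -4≡22 → W
X(23)−M(12): 11 → L
B(1)−A(0): 1 → B
A(0)−I(8): -8≡18 → S
M(12)−H(7): 5 → F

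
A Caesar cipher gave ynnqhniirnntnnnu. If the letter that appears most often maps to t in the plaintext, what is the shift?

20

The most frequent ciphertext letter is n (appears 8 times).
n is position 13; t is position 19.
Shift = -6≡20.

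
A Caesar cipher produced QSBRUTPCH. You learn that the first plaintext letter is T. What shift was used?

From the crib: Q(16)−T(19)=-3≡23, so the shift is 23.

23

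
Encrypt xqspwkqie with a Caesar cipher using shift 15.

x(23): 23+15=38≡12 → m
q(16): 16+15=31≡5 → f
s(18): 18+15=33≡7 → h
p(15): 15+15=30≡4 → e
w(22): 22+15=37≡11 → l
k(10): 10+15=25 → z
q(16): 16+15=31≡5 → f
i(8): 8+15=23 → x
e(4): 4+15=19 → t

mfhelzfxt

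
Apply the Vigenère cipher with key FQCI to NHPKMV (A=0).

Repeat the key across the message: FQCIFQ
N(13)+F(5): 18 → S
H(7)+Q(16): 23 → X
P(15)+C(2): 17 → R
K(10)+I(8): 18 → S
M(12)+F(5): 17 → R
V(21)+Q(16): 37≡11 → L

SXRSRL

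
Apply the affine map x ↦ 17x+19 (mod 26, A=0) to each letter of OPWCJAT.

XODBQTE

O(14): 17·14+19=257≡23 → X
P(15): 17·15+19=274≡14 → O
W(22): 17·22+19=393≡3 → D
C(2): 17·2+19=53≡1 → B
J(9): 17·9+19=172≡16 → Q
A(0): 17·0+19=19 → T
T(19): 17·19+19=342≡4 → E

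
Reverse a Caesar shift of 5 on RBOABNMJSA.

R(17): 17−5=12 → M
B(1): 1−5=-4≡22 → W
O(14): 14−5=9 → J
A(0): 0−5=-5≡21 → V
B(1): 1−5=-4≡22 → W
N(13): 13−5=8 → I
M(12): 12−5=7 → H
J(9): 9−5=4 → E
S(18): 18−5=13 → N
A(0): 0−5=-5≡21 → V

MWJVWIHENV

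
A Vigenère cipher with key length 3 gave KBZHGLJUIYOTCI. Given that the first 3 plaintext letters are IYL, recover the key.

Subtract each crib letter from the matching ciphertext letter (mod 26):
K(10)−I(8)=2 → C
B(1)−Y(24)=-23≡3 → D
Z(25)−L(11)=14 → O

CDO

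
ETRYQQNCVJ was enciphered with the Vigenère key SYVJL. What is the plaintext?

MVWPFYPHMY

Repeat the key across the ciphertext: SYVJLSYVJL
E(4)−S(18): -14≡12 → M
T(19)−Y(24): -5≡21 → V
R(17)−V(21): -4≡22 → W
Y(24)−J(9): 15 → P
Q(16)−L(11): 5 → F
Q(16)−S(18): -2≡24 → Y
N(13)−Y(24): -11≡15 → P
C(2)−V(21): -19≡7 → H
V(21)−J(9): 12 → M
J(9)−L(11): -2≡24 → Y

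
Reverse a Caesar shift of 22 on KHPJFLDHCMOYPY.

OLTNJPHLGQSCTC

K(10): 10−22=-12≡14 → O
H(7): 7−22=-15≡11 → L
P(15): 15−22=-7≡19 → T
J(9): 9−22=-13≡13 → N
F(5): 5−22=-17≡9 → J
L(11): 11−22=-11≡15 → P
D(3): 3−22=-19≡7 → H
H(7): 7−22=-15≡11 → L
C(2): 2−22=-20≡6 → G
M(12): 12−22=-10≡16 → Q
O(14): 14−22=-8≡18 → S
Y(24): 24−22=2 → C
P(15): 15−22=-7≡19 → T
Y(24): 24−22=2 → C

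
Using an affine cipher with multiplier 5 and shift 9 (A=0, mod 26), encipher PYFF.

P(15): 5·15+9=84≡6 → G
Y(24): 5·24+9=129≡25 → Z
F(5): 5·5+9=34≡8 → I
F(5): 5·5+9=34≡8 → I

GZII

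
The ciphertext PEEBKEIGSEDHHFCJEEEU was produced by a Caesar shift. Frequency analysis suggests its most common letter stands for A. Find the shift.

4

The most frequent ciphertext letter is E (appears 7 times).
E is position 4; A is position 0.
Shift = 4.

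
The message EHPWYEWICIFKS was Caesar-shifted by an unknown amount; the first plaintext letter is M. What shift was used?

From the crib: E(4)−M(12)=-8≡18, so the shift is 18.

18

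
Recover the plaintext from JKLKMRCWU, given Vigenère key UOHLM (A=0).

Repeat the key across the ciphertext: UOHLMUOHL
J(9)−U(20): -11≡15 → P
K(10)−O(14): -4≡22 → W
L(11)−H(7): 4 → E
K(10)−L(11): -1≡25 → Z
M(12)−M(12): 0 → A
R(17)−U(20): -3≡23 → X
C(2)−O(14): -12≡14 → O
W(22)−H(7): 15 → P
U(20)−L(11): 9 → J

PWEZAXOPJ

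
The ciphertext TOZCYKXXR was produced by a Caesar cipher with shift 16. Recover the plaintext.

DYJMIUHHB

T(19): 19−16=3 → D
O(14): 14−16=-2≡24 → Y
Z(25): 25−16=9 → J
C(2): 2−16=-14≡12 → M
Y(24): 24−16=8 → I
K(10): 10−16=-6≡20 → U
X(23): 23−16=7 → H
X(23): 23−16=7 → H
R(17): 17−16=1 → B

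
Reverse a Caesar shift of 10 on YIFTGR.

Y(24): 24−10=14 → O
I(8): 8−10=-2≡24 → Y
F(5): 5−10=-5≡21 → V
T(19): 19−10=9 → J
G(6): 6−10=-4≡22 → W
R(17): 17−10=7 → H

OYVJWH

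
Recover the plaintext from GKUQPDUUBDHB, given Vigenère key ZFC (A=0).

HFSRKBVPZECZ

Repeat the key across the ciphertext: ZFCZFCZFCZFC
G(6)−Z(25): -19≡7 → H
K(10)−F(5): 5 → F
U(20)−C(2): 18 → S
Q(16)−Z(25): -9≡17 → R
P(15)−F(5): 10 → K
D(3)−C(2): 1 → B
U(20)−Z(25): -5≡21 → V
U(20)−F(5): 15 → P
B(1)−C(2): -1≡25 → Z
D(3)−Z(25): -22≡4 → E
H(7)−F(5): 2 → C
B(1)−C(2): -1≡25 → Z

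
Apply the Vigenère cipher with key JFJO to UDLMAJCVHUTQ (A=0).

DIUAJOLJQZCE

Repeat the key across the message: JFJOJFJOJFJO
U(20)+J(9): 29≡3 → D
D(3)+F(5): 8 → I
L(11)+J(9): 20 → U
M(12)+O(14): 26≡0 → A
A(0)+J(9): 9 → J
J(9)+F(5): 14 → O
C(2)+J(9): 11 → L
V(21)+O(14): 35≡9 → J
H(7)+J(9): 16 → Q
U(20)+F(5): 25 → Z
T(19)+J(9): 28≡2 → C
Q(16)+O(14): 30≡4 → E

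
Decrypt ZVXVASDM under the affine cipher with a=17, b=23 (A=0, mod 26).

UGAGRPIH

The inverse of 17 mod 26 is 23, since 17·23=391≡1. Apply D(y)=23·(y−23) mod 26:
Z(25): 23·(25−23)=46≡20 → U
V(21): 23·(21−23)=-46≡6 → G
X(23): 23·(23−23)=0 → A
V(21): 23·(21−23)=-46≡6 → G
A(0): 23·(0−23)=-529≡17 → R
S(18): 23·(18−23)=-115≡15 → P
D(3): 23·(3−23)=-460≡8 → I
M(12): 23·(12−23)=-253≡7 → H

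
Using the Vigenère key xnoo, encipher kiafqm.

hvotnz

Repeat the key across the message: xnooxn
k(10)+x(23): 33≡7 → h
i(8)+n(13): 21 → v
a(0)+o(14): 14 → o
f(5)+o(14): 19 → t
q(16)+x(23): 39≡13 → n
m(12)+n(13): 25 → z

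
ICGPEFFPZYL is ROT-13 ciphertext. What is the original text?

I(8): 8−13=-5≡21 → V
C(2): 2−13=-11≡15 → P
G(6): 6−13=-7≡19 → T
P(15): 15−13=2 → C
E(4): 4−13=-9≡17 → R
F(5): 5−13=-8≡18 → S
F(5): 5−13=-8≡18 → S
P(15): 15−13=2 → C
Z(25): 25−13=12 → M
Y(24): 24−13=11 → L
L(11): 11−13=-2≡24 → Y

VPTCRSSCMLY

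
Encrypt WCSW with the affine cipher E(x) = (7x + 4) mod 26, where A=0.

CSAC

W(22): 7·22+4=158≡2 → C
C(2): 7·2+4=18 → S
S(18): 7·18+4=130≡0 → A
W(22): 7·22+4=158≡2 → C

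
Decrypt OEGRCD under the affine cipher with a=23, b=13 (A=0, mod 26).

RDLQVM

The inverse of 23 mod 26 is 17, since 23·17=391≡1. Apply D(y)=17·(y−13) mod 26:
O(14): 17·(14−13)=17 → R
E(4): 17·(4−13)=-153≡3 → D
G(6): 17·(6−13)=-119≡11 → L
R(17): 17·(17−13)=68≡16 → Q
C(2): 17·(2−13)=-187≡21 → V
D(3): 17·(3−13)=-170≡12 → M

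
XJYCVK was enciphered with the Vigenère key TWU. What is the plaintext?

Repeat the key across the ciphertext: TWUTWU
X(23)−T(19): 4 → E
J(9)−W(22): -13≡13 → N
Y(24)−U(20): 4 → E
C(2)−T(19): -17≡9 → J
V(21)−W(22): -1≡25 → Z
K(10)−U(20): -10≡16 → Q

ENEJZQ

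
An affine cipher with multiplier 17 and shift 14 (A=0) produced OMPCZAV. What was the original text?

The inverse of 17 mod 26 is 23, since 17·23=391≡1. Apply D(y)=23·(y−14) mod 26:
O(14): 23·(14−14)=0 → A
M(12): 23·(12−14)=-46≡6 → G
P(15): 23·(15−14)=23 → X
C(2): 23·(2−14)=-276≡10 → K
Z(25): 23·(25−14)=253≡19 → T
A(0): 23·(0−14)=-322≡16 → Q
V(21): 23·(21−14)=161≡5 → F

AGXKTQF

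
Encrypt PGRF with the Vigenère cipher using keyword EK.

Repeat the key across the message: EKEK
P(15)+E(4): 19 → T
G(6)+K(10): 16 → Q
R(17)+E(4): 21 → V
F(5)+K(10): 15 → P

TQVP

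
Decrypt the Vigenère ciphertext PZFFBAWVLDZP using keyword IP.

HKXQTLOGDORA

Repeat the key across the ciphertext: IPIPIPIPIPIP
P(15)−I(8): 7 → H
Z(25)−P(15): 10 → K
F(5)−I(8): -3≡23 → X
F(5)−P(15): -10≡16 → Q
B(1)−I(8): -7≡19 → T
A(0)−P(15): -15≡11 → L
W(22)−I(8): 14 → O
V(21)−P(15): 6 → G
L(11)−I(8): 3 → D
D(3)−P(15): -12≡14 → O
Z(25)−I(8): 17 → R
P(15)−P(15): 0 → A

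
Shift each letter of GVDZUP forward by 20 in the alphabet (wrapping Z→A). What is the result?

APXTOJ

G(6): 6+20=26≡0 → A
V(21): 21+20=41≡15 → P
D(3): 3+20=23 → X
Z(25): 25+20=45≡19 → T
U(20): 20+20=40≡14 → O
P(15): 15+20=35≡9 → J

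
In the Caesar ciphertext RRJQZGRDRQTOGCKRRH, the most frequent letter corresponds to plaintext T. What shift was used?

The most frequent ciphertext letter is R (appears 6 times).
R is position 17; T is position 19.
Shift = -2≡24.

24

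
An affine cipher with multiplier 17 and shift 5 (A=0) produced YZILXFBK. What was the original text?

The inverse of 17 mod 26 is 23, since 17·23=391≡1. Apply D(y)=23·(y−5) mod 26:
Y(24): 23·(24−5)=437≡21 → V
Z(25): 23·(25−5)=460≡18 → S
I(8): 23·(8−5)=69≡17 → R
L(11): 23·(11−5)=138≡8 → I
X(23): 23·(23−5)=414≡24 → Y
F(5): 23·(5−5)=0 → A
B(1): 23·(1−5)=-92≡12 → M
K(10): 23·(10−5)=115≡11 → L

VSRIYAML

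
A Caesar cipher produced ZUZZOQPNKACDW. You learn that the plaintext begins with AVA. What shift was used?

From the crib: Z(25)−A(0)=25, so the shift is 25.

25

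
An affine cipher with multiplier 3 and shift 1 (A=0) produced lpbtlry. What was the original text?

The inverse of 3 mod 26 is 9, since 3·9=27≡1. Apply D(y)=9·(y−1) mod 26:
l(11): 9·(11−1)=90≡12 → m
p(15): 9·(15−1)=126≡22 → w
b(1): 9·(1−1)=0 → a
t(19): 9·(19−1)=162≡6 → g
l(11): 9·(11−1)=90≡12 → m
r(17): 9·(17−1)=144≡14 → o
y(24): 9·(24−1)=207≡25 → z

mwagmoz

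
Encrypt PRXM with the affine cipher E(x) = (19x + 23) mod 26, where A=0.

P(15): 19·15+23=308≡22 → W
R(17): 19·17+23=346≡8 → I
X(23): 19·23+23=460≡18 → S
M(12): 19·12+23=251≡17 → R

WISR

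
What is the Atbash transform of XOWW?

CLDD

X(23) → C(2)
O(14) → L(11)
W(22) → D(3)
W(22) → D(3)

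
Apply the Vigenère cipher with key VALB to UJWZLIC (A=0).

Repeat the key across the message: VALBVAL
U(20)+V(21): 41≡15 → P
J(9)+A(0): 9 → J
W(22)+L(11): 33≡7 → H
Z(25)+B(1): 26≡0 → A
L(11)+V(21): 32≡6 → G
I(8)+A(0): 8 → I
C(2)+L(11): 13 → N

PJHAGIN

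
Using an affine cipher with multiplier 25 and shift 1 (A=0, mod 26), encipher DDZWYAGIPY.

YYCFDBVTMD

D(3): 25·3+1=76≡24 → Y
D(3): 25·3+1=76≡24 → Y
Z(25): 25·25+1=626≡2 → C
W(22): 25·22+1=551≡5 → F
Y(24): 25·24+1=601≡3 → D
A(0): 25·0+1=1 → B
G(6): 25·6+1=151≡21 → V
I(8): 25·8+1=201≡19 → T
P(15): 25·15+1=376≡12 → M
Y(24): 25·24+1=601≡3 → D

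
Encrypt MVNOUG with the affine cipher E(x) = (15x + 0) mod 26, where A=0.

YDNCOM

M(12): 15·12+0=180≡24 → Y
V(21): 15·21+0=315≡3 → D
N(13): 15·13+0=195≡13 → N
O(14): 15·14+0=210≡2 → C
U(20): 15·20+0=300≡14 → O
G(6): 15·6+0=90≡12 → M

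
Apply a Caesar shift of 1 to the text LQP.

MRQ

L(11): 11+1=12 → M
Q(16): 16+1=17 → R
P(15): 15+1=16 → Q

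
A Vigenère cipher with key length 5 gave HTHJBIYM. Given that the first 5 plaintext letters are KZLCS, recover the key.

XUWHJ

Subtract each crib letter from the matching ciphertext letter (mod 26):
H(7)−K(10)=-3≡23 → X
T(19)−Z(25)=-6≡20 → U
H(7)−L(11)=-4≡22 → W
J(9)−C(2)=7 → H
B(1)−S(18)=-17≡9 → J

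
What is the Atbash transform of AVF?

A(0) → Z(25)
V(21) → E(4)
F(5) → U(20)

ZEU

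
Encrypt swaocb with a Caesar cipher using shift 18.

s(18): 18+18=36≡10 → k
w(22): 22+18=40≡14 → o
a(0): 0+18=18 → s
o(14): 14+18=32≡6 → g
c(2): 2+18=20 → u
b(1): 1+18=19 → t

kosgut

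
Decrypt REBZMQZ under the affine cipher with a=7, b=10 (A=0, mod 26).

The inverse of 7 mod 26 is 15, since 7·15=105≡1. Apply D(y)=15·(y−10) mod 26:
R(17): 15·(17−10)=105≡1 → B
E(4): 15·(4−10)=-90≡14 → O
B(1): 15·(1−10)=-135≡21 → V
Z(25): 15·(25−10)=225≡17 → R
M(12): 15·(12−10)=30≡4 → E
Q(16): 15·(16−10)=90≡12 → M
Z(25): 15·(25−10)=225≡17 → R

BOVREMR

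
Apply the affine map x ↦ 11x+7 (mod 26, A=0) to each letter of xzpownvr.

x(23): 11·23+7=260≡0 → a
z(25): 11·25+7=282≡22 → w
p(15): 11·15+7=172≡16 → q
o(14): 11·14+7=161≡5 → f
w(22): 11·22+7=249≡15 → p
n(13): 11·13+7=150≡20 → u
v(21): 11·21+7=238≡4 → e
r(17): 11·17+7=194≡12 → m

awqfpuem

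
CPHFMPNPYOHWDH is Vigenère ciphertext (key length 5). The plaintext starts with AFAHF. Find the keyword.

CKHYH

Subtract each crib letter from the matching ciphertext letter (mod 26):
C(2)−A(0)=2 → C
P(15)−F(5)=10 → K
H(7)−A(0)=7 → H
F(5)−H(7)=-2≡24 → Y
M(12)−F(5)=7 → H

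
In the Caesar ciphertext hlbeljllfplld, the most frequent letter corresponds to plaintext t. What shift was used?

The most frequent ciphertext letter is l (appears 6 times).
l is position 11; t is position 19.
Shift = -8≡18.

18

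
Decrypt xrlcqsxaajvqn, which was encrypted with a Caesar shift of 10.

nhbsginqqzlgd

x(23): 23−10=13 → n
r(17): 17−10=7 → h
l(11): 11−10=1 → b
c(2): 2−10=-8≡18 → s
q(16): 16−10=6 → g
s(18): 18−10=8 → i
x(23): 23−10=13 → n
a(0): 0−10=-10≡16 → q
a(0): 0−10=-10≡16 → q
j(9): 9−10=-1≡25 → z
v(21): 21−10=11 → l
q(16): 16−10=6 → g
n(13): 13−10=3 → d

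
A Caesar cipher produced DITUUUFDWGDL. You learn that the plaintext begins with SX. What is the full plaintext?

SXIJJJUSLVSA

From the crib: D(3)−S(18)=-15≡11, so the shift is 11.
Subtract 11 from each ciphertext letter:
D(3): 3−11=-8≡18 → S
I(8): 8−11=-3≡23 → X
T(19): 19−11=8 → I
U(20): 20−11=9 → J
U(20): 20−11=9 → J
U(20): 20−11=9 → J
F(5): 5−11=-6≡20 → U
D(3): 3−11=-8≡18 → S
W(22): 22−11=11 → L
G(6): 6−11=-5≡21 → V
D(3): 3−11=-8≡18 → S
L(11): 11−11=0 → A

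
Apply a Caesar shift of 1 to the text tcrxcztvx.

t(19): 19+1=20 → u
c(2): 2+1=3 → d
r(17): 17+1=18 → s
x(23): 23+1=24 → y
c(2): 2+1=3 → d
z(25): 25+1=26≡0 → a
t(19): 19+1=20 → u
v(21): 21+1=22 → w
x(23): 23+1=24 → y

udsydauwy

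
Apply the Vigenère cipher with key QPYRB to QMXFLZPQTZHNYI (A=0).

GBVWMPEOKAXCWZ

Repeat the key across the message: QPYRBQPYRBQPYR
Q(16)+Q(16): 32≡6 → G
M(12)+P(15): 27≡1 → B
X(23)+Y(24): 47≡21 → V
F(5)+R(17): 22 → W
L(11)+B(1): 12 → M
Z(25)+Q(16): 41≡15 → P
P(15)+P(15): 30≡4 → E
Q(16)+Y(24): 40≡14 → O
T(19)+R(17): 36≡10 → K
Z(25)+B(1): 26≡0 → A
H(7)+Q(16): 23 → X
N(13)+P(15): 28≡2 → C
Y(24)+Y(24): 48≡22 → W
I(8)+R(17): 25 → Z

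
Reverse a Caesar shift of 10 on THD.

T(19): 19−10=9 → J
H(7): 7−10=-3≡23 → X
D(3): 3−10=-7≡19 → T

JXT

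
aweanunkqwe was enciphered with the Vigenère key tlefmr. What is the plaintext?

hlavbduzmrs

Repeat the key across the ciphertext: tlefmrtlefm
a(0)−t(19): -19≡7 → h
w(22)−l(11): 11 → l
e(4)−e(4): 0 → a
a(0)−f(5): -5≡21 → v
n(13)−m(12): 1 → b
u(20)−r(17): 3 → d
n(13)−t(19): -6≡20 → u
k(10)−l(11): -1≡25 → z
q(16)−e(4): 12 → m
w(22)−f(5): 17 → r
e(4)−m(12): -8≡18 → s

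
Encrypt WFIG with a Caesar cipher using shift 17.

W(22): 22+17=39≡13 → N
F(5): 5+17=22 → W
I(8): 8+17=25 → Z
G(6): 6+17=23 → X

NWZX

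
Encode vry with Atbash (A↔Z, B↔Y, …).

v(21) → e(4)
r(17) → i(8)
y(24) → b(1)

eib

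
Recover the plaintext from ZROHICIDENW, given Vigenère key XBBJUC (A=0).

Repeat the key across the ciphertext: XBBJUCXBBJU
Z(25)−X(23): 2 → C
R(17)−B(1): 16 → Q
O(14)−B(1): 13 → N
H(7)−J(9): -2≡24 → Y
I(8)−U(20): -12≡14 → O
C(2)−C(2): 0 → A
I(8)−X(23): -15≡11 → L
D(3)−B(1): 2 → C
E(4)−B(1): 3 → D
N(13)−J(9): 4 → E
W(22)−U(20): 2 → C

CQNYOALCDEC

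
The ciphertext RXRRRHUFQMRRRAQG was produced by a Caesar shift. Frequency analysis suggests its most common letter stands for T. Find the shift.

The most frequent ciphertext letter is R (appears 7 times).
R is position 17; T is position 19.
Shift = -2≡24.

24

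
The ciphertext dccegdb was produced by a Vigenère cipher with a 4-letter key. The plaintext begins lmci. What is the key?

sqaw

Subtract each crib letter from the matching ciphertext letter (mod 26):
d(3)−l(11)=-8≡18 → s
c(2)−m(12)=-10≡16 → q
c(2)−c(2)=0 → a
e(4)−i(8)=-4≡22 → w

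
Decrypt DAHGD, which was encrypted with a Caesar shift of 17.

D(3): 3−17=-14≡12 → M
A(0): 0−17=-17≡9 → J
H(7): 7−17=-10≡16 → Q
G(6): 6−17=-11≡15 → P
D(3): 3−17=-14≡12 → M

MJQPM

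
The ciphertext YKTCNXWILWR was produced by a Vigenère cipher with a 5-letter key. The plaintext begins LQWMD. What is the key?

NUXQK

Subtract each crib letter from the matching ciphertext letter (mod 26):
Y(24)−L(11)=13 → N
K(10)−Q(16)=-6≡20 → U
T(19)−W(22)=-3≡23 → X
C(2)−M(12)=-10≡16 → Q
N(13)−D(3)=10 → K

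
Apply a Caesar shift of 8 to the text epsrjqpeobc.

mxazryxmwjk

e(4): 4+8=12 → m
p(15): 15+8=23 → x
s(18): 18+8=26≡0 → a
r(17): 17+8=25 → z
j(9): 9+8=17 → r
q(16): 16+8=24 → y
p(15): 15+8=23 → x
e(4): 4+8=12 → m
o(14): 14+8=22 → w
b(1): 1+8=9 → j
c(2): 2+8=10 → k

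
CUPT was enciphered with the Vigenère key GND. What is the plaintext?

WHMN

Repeat the key across the ciphertext: GNDG
C(2)−G(6): -4≡22 → W
U(20)−N(13): 7 → H
P(15)−D(3): 12 → M
T(19)−G(6): 13 → N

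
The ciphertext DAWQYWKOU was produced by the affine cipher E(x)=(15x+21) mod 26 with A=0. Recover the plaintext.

The inverse of 15 mod 26 is 7, since 15·7=105≡1. Apply D(y)=7·(y−21) mod 26:
D(3): 7·(3−21)=-126≡4 → E
A(0): 7·(0−21)=-147≡9 → J
W(22): 7·(22−21)=7 → H
Q(16): 7·(16−21)=-35≡17 → R
Y(24): 7·(24−21)=21 → V
W(22): 7·(22−21)=7 → H
K(10): 7·(10−21)=-77≡1 → B
O(14): 7·(14−21)=-49≡3 → D
U(20): 7·(20−21)=-7≡19 → T

EJHRVHBDT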